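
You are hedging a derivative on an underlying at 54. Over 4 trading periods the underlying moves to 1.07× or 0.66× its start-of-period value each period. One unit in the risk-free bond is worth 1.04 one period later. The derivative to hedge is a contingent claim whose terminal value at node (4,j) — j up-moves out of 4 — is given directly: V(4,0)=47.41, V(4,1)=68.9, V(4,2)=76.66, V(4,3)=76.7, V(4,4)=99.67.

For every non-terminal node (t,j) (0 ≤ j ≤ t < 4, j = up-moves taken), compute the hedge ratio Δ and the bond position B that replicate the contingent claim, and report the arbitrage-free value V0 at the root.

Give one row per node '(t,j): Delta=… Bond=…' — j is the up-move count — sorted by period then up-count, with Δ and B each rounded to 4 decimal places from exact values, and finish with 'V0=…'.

Risk-neutral probability p* = (R−d)/(u−d) = (1.04−0.66)/(1.07−0.66) = 0.9268.
At expiry t=4: V(4,0)=47.4100, V(4,1)=68.9000, V(4,2)=76.6600, V(4,3)=76.7000, V(4,4)=99.6700
Node (3,0) S=15.5248: V=(p*·68.9000+(1−p*)·47.4100)/1.04=64.7380; Δ=(68.9000−47.4100)/(16.6115−10.2464)=3.3762; B=V−Δ·S=12.3234
Node (3,1) S=25.1690: V=(p*·76.6600+(1−p*)·68.9000)/1.04=73.1656; Δ=(76.6600−68.9000)/(26.9308−16.6115)=0.7520; B=V−Δ·S=54.2387
Node (3,2) S=40.8042: V=(p*·76.7000+(1−p*)·76.6600)/1.04=73.7472; Δ=(76.7000−76.6600)/(43.6605−26.9308)=0.0024; B=V−Δ·S=73.6496
Node (3,3) S=66.1523: V=(p*·99.6700+(1−p*)·76.7000)/1.04=94.2205; Δ=(99.6700−76.7000)/(70.7830−43.6605)=0.8469; B=V−Δ·S=38.1961
Node (2,0) S=23.5224: V=(p*·73.1656+(1−p*)·64.7380)/1.04=69.7586; Δ=(73.1656−64.7380)/(25.1690−15.5248)=0.8738; B=V−Δ·S=49.2036
Node (2,1) S=38.1348: V=(p*·73.7472+(1−p*)·73.1656)/1.04=70.8698; Δ=(73.7472−73.1656)/(40.8042−25.1690)=0.0372; B=V−Δ·S=69.4513
Node (2,2) S=61.8246: V=(p*·94.2205+(1−p*)·73.7472)/1.04=89.1562; Δ=(94.2205−73.7472)/(66.1523−40.8042)=0.8077; B=V−Δ·S=39.2214
Node (1,0) S=35.6400: V=(p*·70.8698+(1−p*)·69.7586)/1.04=68.0659; Δ=(70.8698−69.7586)/(38.1348−23.5224)=0.0760; B=V−Δ·S=65.3555
Node (1,1) S=57.7800: V=(p*·89.1562+(1−p*)·70.8698)/1.04=84.4405; Δ=(89.1562−70.8698)/(61.8246−38.1348)=0.7719; B=V−Δ·S=39.8397
Node (0,0) S=54.0000: V=(p*·84.4405+(1−p*)·68.0659)/1.04=80.0407; Δ=(84.4405−68.0659)/(57.7800−35.6400)=0.7396; B=V−Δ·S=40.1026
Root portfolio cost Δ·54+B reproduces V0=80.0407.

(0,0): Delta=0.7396 Bond=40.1026
(1,0): Delta=0.0760 Bond=65.3555
(1,1): Delta=0.7719 Bond=39.8397
(2,0): Delta=0.8738 Bond=49.2036
(2,1): Delta=0.0372 Bond=69.4513
(2,2): Delta=0.8077 Bond=39.2214
(3,0): Delta=3.3762 Bond=12.3234
(3,1): Delta=0.7520 Bond=54.2387
(3,2): Delta=0.0024 Bond=73.6496
(3,3): Delta=0.8469 Bond=38.1961
V0=80.0407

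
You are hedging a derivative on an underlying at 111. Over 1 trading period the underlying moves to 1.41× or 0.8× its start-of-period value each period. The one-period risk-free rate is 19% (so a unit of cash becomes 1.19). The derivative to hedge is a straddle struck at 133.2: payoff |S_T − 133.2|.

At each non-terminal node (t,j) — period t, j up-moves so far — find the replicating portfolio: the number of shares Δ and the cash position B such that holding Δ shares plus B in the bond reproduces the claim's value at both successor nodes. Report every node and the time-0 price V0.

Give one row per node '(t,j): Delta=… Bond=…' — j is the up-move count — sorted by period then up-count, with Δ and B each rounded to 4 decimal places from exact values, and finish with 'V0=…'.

(0,0): Delta=-0.3115 Bond=60.5538
V0=25.9800

Under the risk-neutral measure, an up-move has probability p* = (R−d)/(u−d) = 0.6393 and values discount at R = 1.19.
Payoff layer (t=1): V(1,0)=44.4000, V(1,1)=23.3100
  t=0,j=0: stock 111.0000 → up 156.5100 (V=23.3100), down 88.8000 (V=44.4000). Price 25.9800; hedge Δ=-0.3115, bond B=60.5538.
Each (Δ,B) replicates both successor values, so the strategy is self-financing and V0 is arbitrage-free.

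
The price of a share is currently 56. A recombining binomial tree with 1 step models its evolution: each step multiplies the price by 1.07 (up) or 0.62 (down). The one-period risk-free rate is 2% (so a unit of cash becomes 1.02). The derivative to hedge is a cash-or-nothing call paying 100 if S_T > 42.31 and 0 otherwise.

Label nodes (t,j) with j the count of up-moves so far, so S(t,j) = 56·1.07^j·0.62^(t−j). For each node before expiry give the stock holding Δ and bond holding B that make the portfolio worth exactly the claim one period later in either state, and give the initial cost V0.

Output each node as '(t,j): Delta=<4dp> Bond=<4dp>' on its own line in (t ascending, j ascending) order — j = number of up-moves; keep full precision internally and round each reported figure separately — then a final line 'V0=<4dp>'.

(0,0): Delta=3.9683 Bond=-135.0763
V0=87.1460

No-arbitrage ⇒ martingale measure with p* = (R−d)/(u−d) = 0.8889.
Terminal values V(1,·): V(1,0)=0.0000, V(1,1)=100.0000
Node (0,0) S=56.0000: V=(p*·100.0000+(1−p*)·0.0000)/1.02=87.1460; Δ=(100.0000−0.0000)/(59.9200−34.7200)=3.9683; B=V−Δ·S=-135.0763
Each (Δ,B) replicates both successor values, so the strategy is self-financing and V0 is arbitrage-free.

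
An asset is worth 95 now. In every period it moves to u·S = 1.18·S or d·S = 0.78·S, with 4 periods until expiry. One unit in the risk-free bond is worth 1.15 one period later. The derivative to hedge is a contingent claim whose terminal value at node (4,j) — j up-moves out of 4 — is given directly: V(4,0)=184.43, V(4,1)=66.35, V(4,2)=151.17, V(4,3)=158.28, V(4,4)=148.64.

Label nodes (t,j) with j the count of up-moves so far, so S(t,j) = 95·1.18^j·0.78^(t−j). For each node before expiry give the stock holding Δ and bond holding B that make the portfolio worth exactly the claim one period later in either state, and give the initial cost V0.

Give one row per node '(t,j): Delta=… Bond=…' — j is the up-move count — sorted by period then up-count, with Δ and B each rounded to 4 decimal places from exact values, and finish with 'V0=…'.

(0,0): Delta=-0.0863 Bond=94.4601
(1,0): Delta=0.4385 Bond=69.7438
(1,1): Delta=-0.1144 Bond=111.7819
(2,0): Delta=2.6179 Bond=-45.7610
(2,1): Delta=0.3217 Bond=90.4188
(2,2): Delta=-0.1378 Bond=131.6409
(3,0): Delta=-6.5480 Bond=360.5965
(3,1): Delta=3.1092 Bond=-86.1296
(3,2): Delta=0.1723 Bond=119.3961
(3,3): Delta=-0.1544 Bond=153.9809
V0=86.2631

Risk-neutral probability p* = (R−d)/(u−d) = (1.15−0.78)/(1.18−0.78) = 0.9250.
Terminal payoffs: V(4,0)=184.4300, V(4,1)=66.3500, V(4,2)=151.1700, V(4,3)=158.2800, V(4,4)=148.6400
  t=3,j=0: stock 45.0824 → up 53.1973 (V=66.3500), down 35.1643 (V=184.4300). Price 65.3965; hedge Δ=-6.5480, bond B=360.5965.
  t=3,j=1: stock 68.2016 → up 80.4779 (V=151.1700), down 53.1973 (V=66.3500). Price 125.9204; hedge Δ=3.1092, bond B=-86.1296.
  t=3,j=2: stock 103.1768 → up 121.7487 (V=158.2800), down 80.4779 (V=151.1700). Price 137.1711; hedge Δ=0.1723, bond B=119.3961.
  t=3,j=3: stock 156.0880 → up 184.1839 (V=148.6400), down 121.7487 (V=158.2800). Price 129.8809; hedge Δ=-0.1544, bond B=153.9809.
  t=2,j=0: stock 57.7980 → up 68.2016 (V=125.9204), down 45.0824 (V=65.3965). Price 105.5488; hedge Δ=2.6179, bond B=-45.7610.
  t=2,j=1: stock 87.4380 → up 103.1768 (V=137.1711), down 68.2016 (V=125.9204). Price 118.5455; hedge Δ=0.3217, bond B=90.4188.
  t=2,j=2: stock 132.2780 → up 156.0880 (V=129.8809), down 103.1768 (V=137.1711). Price 113.4153; hedge Δ=-0.1378, bond B=131.6409.
  t=1,j=0: stock 74.1000 → up 87.4380 (V=118.5455), down 57.7980 (V=105.5488). Price 102.2354; hedge Δ=0.4385, bond B=69.7438.
  t=1,j=1: stock 112.1000 → up 132.2780 (V=113.4153), down 87.4380 (V=118.5455). Price 98.9566; hedge Δ=-0.1144, bond B=111.7819.
  t=0,j=0: stock 95.0000 → up 112.1000 (V=98.9566), down 74.1000 (V=102.2354). Price 86.2631; hedge Δ=-0.0863, bond B=94.4601.
Each (Δ,B) replicates both successor values, so the strategy is self-financing and V0 is arbitrage-free.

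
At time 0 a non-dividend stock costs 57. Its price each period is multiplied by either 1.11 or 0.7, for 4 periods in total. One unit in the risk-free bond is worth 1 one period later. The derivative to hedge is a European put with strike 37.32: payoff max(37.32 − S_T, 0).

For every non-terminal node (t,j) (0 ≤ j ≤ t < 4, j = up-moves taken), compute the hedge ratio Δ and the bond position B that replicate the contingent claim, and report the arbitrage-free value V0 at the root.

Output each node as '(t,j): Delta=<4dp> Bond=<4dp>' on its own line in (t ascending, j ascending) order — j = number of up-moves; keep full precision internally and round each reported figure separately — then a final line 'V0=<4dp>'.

(0,0): Delta=-0.1462 Bond=10.0095
(1,0): Delta=-0.4355 Bond=21.5533
(1,1): Delta=-0.0793 Bond=5.7768
(2,0): Delta=-1.0000 Bond=37.3200
(2,1): Delta=-0.3050 Bond=15.7722
(2,2): Delta=-0.0271 Bond=2.1118
(3,0): Delta=-1.0000 Bond=37.3200
(3,1): Delta=-1.0000 Bond=37.3200
(3,2): Delta=-0.1442 Bond=7.8714
(3,3): Delta=0.0000 Bond=0.0000
V0=1.6775

No-arbitrage ⇒ martingale measure with p* = (R−d)/(u−d) = 0.7317.
Terminal values V(4,·): V(4,0)=23.6343, V(4,1)=15.6184, V(4,2)=2.9074, V(4,3)=0.0000, V(4,4)=0.0000
Node (3,0) S=19.5510: V=(p*·15.6184+(1−p*)·23.6343)/1=17.7690; Δ=(15.6184−23.6343)/(21.7016−13.6857)=-1.0000; B=V−Δ·S=37.3200
Node (3,1) S=31.0023: V=(p*·2.9074+(1−p*)·15.6184)/1=6.3177; Δ=(2.9074−15.6184)/(34.4126−21.7016)=-1.0000; B=V−Δ·S=37.3200
Node (3,2) S=49.1608: V=(p*·0.0000+(1−p*)·2.9074)/1=0.7800; Δ=(0.0000−2.9074)/(54.5685−34.4126)=-0.1442; B=V−Δ·S=7.8714
Node (3,3) S=77.9550: V=(p*·0.0000+(1−p*)·0.0000)/1=0.0000; Δ=(0.0000−0.0000)/(86.5300−54.5685)=0.0000; B=V−Δ·S=0.0000
Node (2,0) S=27.9300: V=(p*·6.3177+(1−p*)·17.7690)/1=9.3900; Δ=(6.3177−17.7690)/(31.0023−19.5510)=-1.0000; B=V−Δ·S=37.3200
Node (2,1) S=44.2890: V=(p*·0.7800+(1−p*)·6.3177)/1=2.2658; Δ=(0.7800−6.3177)/(49.1608−31.0023)=-0.3050; B=V−Δ·S=15.7722
Node (2,2) S=70.2297: V=(p*·0.0000+(1−p*)·0.7800)/1=0.2093; Δ=(0.0000−0.7800)/(77.9550−49.1608)=-0.0271; B=V−Δ·S=2.1118
Node (1,0) S=39.9000: V=(p*·2.2658+(1−p*)·9.3900)/1=4.1771; Δ=(2.2658−9.3900)/(44.2890−27.9300)=-0.4355; B=V−Δ·S=21.5533
Node (1,1) S=63.2700: V=(p*·0.2093+(1−p*)·2.2658)/1=0.7610; Δ=(0.2093−2.2658)/(70.2297−44.2890)=-0.0793; B=V−Δ·S=5.7768
Node (0,0) S=57.0000: V=(p*·0.7610+(1−p*)·4.1771)/1=1.6775; Δ=(0.7610−4.1771)/(63.2700−39.9000)=-0.1462; B=V−Δ·S=10.0095
The time-0 hedge costs 1.6775, which is the no-arbitrage price.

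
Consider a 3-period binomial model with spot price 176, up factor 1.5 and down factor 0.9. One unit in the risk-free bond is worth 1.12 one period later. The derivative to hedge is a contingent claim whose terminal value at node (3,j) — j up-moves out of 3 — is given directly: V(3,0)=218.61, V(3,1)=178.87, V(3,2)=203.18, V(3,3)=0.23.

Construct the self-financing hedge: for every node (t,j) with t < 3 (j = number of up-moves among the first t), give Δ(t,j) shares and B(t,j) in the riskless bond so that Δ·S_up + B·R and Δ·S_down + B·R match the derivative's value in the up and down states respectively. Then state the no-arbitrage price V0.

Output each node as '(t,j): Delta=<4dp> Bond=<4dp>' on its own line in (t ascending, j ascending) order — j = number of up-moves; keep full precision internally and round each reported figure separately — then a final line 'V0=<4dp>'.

No-arbitrage ⇒ martingale measure with p* = (R−d)/(u−d) = 0.3667.
Payoff layer (t=3): V(3,0)=218.6100, V(3,1)=178.8700, V(3,2)=203.1800, V(3,3)=0.2300
  t=2,j=0: stock 142.5600 → up 213.8400 (V=178.8700), down 128.3040 (V=218.6100). Price 182.1774; hedge Δ=-0.4646, bond B=248.4107.
  t=2,j=1: stock 237.6000 → up 356.4000 (V=203.1800), down 213.8400 (V=178.8700). Price 167.6640; hedge Δ=0.1705, bond B=127.1473.
  t=2,j=2: stock 396.0000 → up 594.0000 (V=0.2300), down 356.4000 (V=203.1800). Price 114.9687; hedge Δ=-0.8542, bond B=453.2188.
  t=1,j=0: stock 158.4000 → up 237.6000 (V=167.6640), down 142.5600 (V=182.1774). Price 157.9070; hedge Δ=-0.1527, bond B=182.0960.
  t=1,j=1: stock 264.0000 → up 396.0000 (V=114.9687), down 237.6000 (V=167.6640). Price 132.4486; hedge Δ=-0.3327, bond B=220.2740.
  t=0,j=0: stock 176.0000 → up 264.0000 (V=132.4486), down 158.4000 (V=157.9070). Price 132.6538; hedge Δ=-0.2411, bond B=175.0844.
Check: Δ(0,0)·S0 + B(0,0) = 132.6538 = V0.

(0,0): Delta=-0.2411 Bond=175.0844
(1,0): Delta=-0.1527 Bond=182.0960
(1,1): Delta=-0.3327 Bond=220.2740
(2,0): Delta=-0.4646 Bond=248.4107
(2,1): Delta=0.1705 Bond=127.1473
(2,2): Delta=-0.8542 Bond=453.2188
V0=132.6538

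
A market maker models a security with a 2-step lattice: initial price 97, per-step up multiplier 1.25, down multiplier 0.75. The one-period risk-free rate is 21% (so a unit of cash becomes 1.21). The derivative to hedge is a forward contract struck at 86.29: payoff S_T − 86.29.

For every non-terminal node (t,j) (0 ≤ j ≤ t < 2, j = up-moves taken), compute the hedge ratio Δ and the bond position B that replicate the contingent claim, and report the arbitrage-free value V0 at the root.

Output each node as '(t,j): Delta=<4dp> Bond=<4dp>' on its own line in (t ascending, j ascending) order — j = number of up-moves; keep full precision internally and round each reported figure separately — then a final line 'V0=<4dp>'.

No-arbitrage ⇒ martingale measure with p* = (R−d)/(u−d) = 0.9200.
Payoff layer (t=2): V(2,0)=-31.7275, V(2,1)=4.6475, V(2,2)=65.2725
(1,0): S=72.7500. Δ = (V_up−V_dn)/(S_up−S_dn) = (4.6475−-31.7275)/(90.9375−54.5625) = 1.0000. V = [p*·4.6475 + (1−p*)·-31.7275]/1.21 = 1.4360. B = V − Δ·S = -71.3140.
(1,1): S=121.2500. Δ = (V_up−V_dn)/(S_up−S_dn) = (65.2725−4.6475)/(151.5625−90.9375) = 1.0000. V = [p*·65.2725 + (1−p*)·4.6475]/1.21 = 49.9360. B = V − Δ·S = -71.3140.
(0,0): S=97.0000. Δ = (V_up−V_dn)/(S_up−S_dn) = (49.9360−1.4360)/(121.2500−72.7500) = 1.0000. V = [p*·49.9360 + (1−p*)·1.4360]/1.21 = 38.0628. B = V − Δ·S = -58.9372.
Self-financing check: at every node Δ·S+B equals the discounted successor values.

(0,0): Delta=1.0000 Bond=-58.9372
(1,0): Delta=1.0000 Bond=-71.3140
(1,1): Delta=1.0000 Bond=-71.3140
V0=38.0628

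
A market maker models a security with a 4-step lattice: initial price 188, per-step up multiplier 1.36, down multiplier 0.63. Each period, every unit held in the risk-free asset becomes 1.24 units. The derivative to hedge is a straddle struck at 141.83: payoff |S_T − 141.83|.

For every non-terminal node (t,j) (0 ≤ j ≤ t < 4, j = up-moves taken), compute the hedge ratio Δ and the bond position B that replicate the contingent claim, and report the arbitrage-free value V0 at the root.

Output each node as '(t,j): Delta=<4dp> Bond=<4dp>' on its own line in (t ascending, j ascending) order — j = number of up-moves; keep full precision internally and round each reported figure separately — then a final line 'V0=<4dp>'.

Under the risk-neutral measure, an up-move has probability p* = (R−d)/(u−d) = 0.8356 and values discount at R = 1.24.
Terminal payoffs: V(4,0)=112.2144, V(4,1)=77.8980, V(4,2)=3.8180, V(4,3)=156.1006, V(4,4)=501.3218
  t=3,j=0: stock 47.0088 → up 63.9320 (V=77.8980), down 29.6156 (V=112.2144). Price 67.3702; hedge Δ=-1.0000, bond B=114.3790.
  t=3,j=1: stock 101.4794 → up 138.0120 (V=3.8180), down 63.9320 (V=77.8980). Price 12.8996; hedge Δ=-1.0000, bond B=114.3790.
  t=3,j=2: stock 219.0666 → up 297.9306 (V=156.1006), down 138.0120 (V=3.8180). Price 105.6999; hedge Δ=0.9523, bond B=-102.9064.
  t=3,j=3: stock 472.9057 → up 643.1518 (V=501.3218), down 297.9306 (V=156.1006). Price 358.5267; hedge Δ=1.0000, bond B=-114.3790.
  t=2,j=0: stock 74.6172 → up 101.4794 (V=12.8996), down 47.0088 (V=67.3702). Price 17.6240; hedge Δ=-1.0000, bond B=92.2412.
  t=2,j=1: stock 161.0784 → up 219.0666 (V=105.6999), down 101.4794 (V=12.8996). Price 72.9396; hedge Δ=0.7892, bond B=-54.1841.
  t=2,j=2: stock 347.7248 → up 472.9057 (V=358.5267), down 219.0666 (V=105.6999). Price 255.6178; hedge Δ=0.9960, bond B=-90.7203.
  t=1,j=0: stock 118.4400 → up 161.0784 (V=72.9396), down 74.6172 (V=17.6240). Price 51.4892; hedge Δ=0.6398, bond B=-24.2856.
  t=1,j=1: stock 255.6800 → up 347.7248 (V=255.6178), down 161.0784 (V=72.9396). Price 181.9262; hedge Δ=0.9787, bond B=-68.3180.
  t=0,j=0: stock 188.0000 → up 255.6800 (V=181.9262), down 118.4400 (V=51.4892). Price 129.4230; hedge Δ=0.9504, bond B=-49.2579.
Root portfolio cost Δ·188+B reproduces V0=129.4230.

(0,0): Delta=0.9504 Bond=-49.2579
(1,0): Delta=0.6398 Bond=-24.2856
(1,1): Delta=0.9787 Bond=-68.3180
(2,0): Delta=-1.0000 Bond=92.2412
(2,1): Delta=0.7892 Bond=-54.1841
(2,2): Delta=0.9960 Bond=-90.7203
(3,0): Delta=-1.0000 Bond=114.3790
(3,1): Delta=-1.0000 Bond=114.3790
(3,2): Delta=0.9523 Bond=-102.9064
(3,3): Delta=1.0000 Bond=-114.3790
V0=129.4230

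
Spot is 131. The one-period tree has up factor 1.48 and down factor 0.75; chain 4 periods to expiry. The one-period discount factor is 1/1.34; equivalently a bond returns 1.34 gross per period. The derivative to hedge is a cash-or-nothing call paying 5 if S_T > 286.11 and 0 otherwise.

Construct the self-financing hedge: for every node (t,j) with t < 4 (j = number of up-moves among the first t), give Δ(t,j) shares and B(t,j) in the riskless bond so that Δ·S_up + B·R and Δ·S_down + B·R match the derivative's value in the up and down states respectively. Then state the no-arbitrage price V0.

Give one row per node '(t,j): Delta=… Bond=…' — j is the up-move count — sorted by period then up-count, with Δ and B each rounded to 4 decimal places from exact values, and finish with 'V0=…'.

No-arbitrage ⇒ martingale measure with p* = (R−d)/(u−d) = 0.8082.
At expiry t=4: V(4,0)=0.0000, V(4,1)=0.0000, V(4,2)=0.0000, V(4,3)=5.0000, V(4,4)=5.0000
Node (3,0) S=55.2656: V=(p*·0.0000+(1−p*)·0.0000)/1.34=0.0000; Δ=(0.0000−0.0000)/(81.7931−41.4492)=0.0000; B=V−Δ·S=0.0000
Node (3,1) S=109.0575: V=(p*·0.0000+(1−p*)·0.0000)/1.34=0.0000; Δ=(0.0000−0.0000)/(161.4051−81.7931)=0.0000; B=V−Δ·S=0.0000
Node (3,2) S=215.2068: V=(p*·5.0000+(1−p*)·0.0000)/1.34=3.0157; Δ=(5.0000−0.0000)/(318.5061−161.4051)=0.0318; B=V−Δ·S=-3.8336
Node (3,3) S=424.6748: V=(p*·5.0000+(1−p*)·5.0000)/1.34=3.7313; Δ=(5.0000−5.0000)/(628.5186−318.5061)=0.0000; B=V−Δ·S=3.7313
Node (2,0) S=73.6875: V=(p*·0.0000+(1−p*)·0.0000)/1.34=0.0000; Δ=(0.0000−0.0000)/(109.0575−55.2656)=0.0000; B=V−Δ·S=0.0000
Node (2,1) S=145.4100: V=(p*·3.0157+(1−p*)·0.0000)/1.34=1.8189; Δ=(3.0157−0.0000)/(215.2068−109.0575)=0.0284; B=V−Δ·S=-2.3122
Node (2,2) S=286.9424: V=(p*·3.7313+(1−p*)·3.0157)/1.34=2.6822; Δ=(3.7313−3.0157)/(424.6748−215.2068)=0.0034; B=V−Δ·S=1.7019
Node (1,0) S=98.2500: V=(p*·1.8189+(1−p*)·0.0000)/1.34=1.0971; Δ=(1.8189−0.0000)/(145.4100−73.6875)=0.0254; B=V−Δ·S=-1.3946
Node (1,1) S=193.8800: V=(p*·2.6822+(1−p*)·1.8189)/1.34=1.8781; Δ=(2.6822−1.8189)/(286.9424−145.4100)=0.0061; B=V−Δ·S=0.6956
Node (0,0) S=131.0000: V=(p*·1.8781+(1−p*)·1.0971)/1.34=1.2898; Δ=(1.8781−1.0971)/(193.8800−98.2500)=0.0082; B=V−Δ·S=0.2199
Root portfolio cost Δ·131+B reproduces V0=1.2898.

(0,0): Delta=0.0082 Bond=0.2199
(1,0): Delta=0.0254 Bond=-1.3946
(1,1): Delta=0.0061 Bond=0.6956
(2,0): Delta=0.0000 Bond=0.0000
(2,1): Delta=0.0284 Bond=-2.3122
(2,2): Delta=0.0034 Bond=1.7019
(3,0): Delta=0.0000 Bond=0.0000
(3,1): Delta=0.0000 Bond=0.0000
(3,2): Delta=0.0318 Bond=-3.8336
(3,3): Delta=0.0000 Bond=3.7313
V0=1.2898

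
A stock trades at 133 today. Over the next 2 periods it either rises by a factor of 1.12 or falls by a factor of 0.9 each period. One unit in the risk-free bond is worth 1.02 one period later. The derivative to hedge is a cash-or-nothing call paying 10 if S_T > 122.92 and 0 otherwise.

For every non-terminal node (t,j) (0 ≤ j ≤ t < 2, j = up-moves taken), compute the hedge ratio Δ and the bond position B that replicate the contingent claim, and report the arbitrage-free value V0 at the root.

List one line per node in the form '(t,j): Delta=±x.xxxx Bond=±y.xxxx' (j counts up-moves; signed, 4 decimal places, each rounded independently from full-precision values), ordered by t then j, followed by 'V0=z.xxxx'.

(0,0): Delta=0.1523 Bond=-12.6302
(1,0): Delta=0.3797 Bond=-40.1070
(1,1): Delta=0.0000 Bond=9.8039
V0=7.6258

Risk-neutral probability p* = (R−d)/(u−d) = (1.02−0.9)/(1.12−0.9) = 0.5455.
Payoff layer (t=2): V(2,0)=0.0000, V(2,1)=10.0000, V(2,2)=10.0000
  t=1,j=0: stock 119.7000 → up 134.0640 (V=10.0000), down 107.7300 (V=0.0000). Price 5.3476; hedge Δ=0.3797, bond B=-40.1070.
  t=1,j=1: stock 148.9600 → up 166.8352 (V=10.0000), down 134.0640 (V=10.0000). Price 9.8039; hedge Δ=0.0000, bond B=9.8039.
  t=0,j=0: stock 133.0000 → up 148.9600 (V=9.8039), down 119.7000 (V=5.3476). Price 7.6258; hedge Δ=0.1523, bond B=-12.6302.
Check: Δ(0,0)·S0 + B(0,0) = 7.6258 = V0.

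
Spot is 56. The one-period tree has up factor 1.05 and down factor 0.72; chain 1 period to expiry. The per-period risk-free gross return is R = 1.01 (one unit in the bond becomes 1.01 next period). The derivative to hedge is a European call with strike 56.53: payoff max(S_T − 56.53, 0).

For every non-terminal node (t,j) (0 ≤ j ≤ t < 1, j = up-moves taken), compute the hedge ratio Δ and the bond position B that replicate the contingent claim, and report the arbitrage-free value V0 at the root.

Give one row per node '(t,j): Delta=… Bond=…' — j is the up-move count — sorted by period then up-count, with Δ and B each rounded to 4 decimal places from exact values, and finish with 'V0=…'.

(0,0): Delta=0.1228 Bond=-4.9037
V0=1.9751

Since d<R<u, set p* = (R−d)/(u−d) = 0.8788; price each node as the discounted p*-expectation of its children.
Terminal values V(1,·): V(1,0)=0.0000, V(1,1)=2.2700
(0,0): S=56.0000. Δ = (V_up−V_dn)/(S_up−S_dn) = (2.2700−0.0000)/(58.8000−40.3200) = 0.1228. V = [p*·2.2700 + (1−p*)·0.0000]/1.01 = 1.9751. B = V − Δ·S = -4.9037.
Check: Δ(0,0)·S0 + B(0,0) = 1.9751 = V0.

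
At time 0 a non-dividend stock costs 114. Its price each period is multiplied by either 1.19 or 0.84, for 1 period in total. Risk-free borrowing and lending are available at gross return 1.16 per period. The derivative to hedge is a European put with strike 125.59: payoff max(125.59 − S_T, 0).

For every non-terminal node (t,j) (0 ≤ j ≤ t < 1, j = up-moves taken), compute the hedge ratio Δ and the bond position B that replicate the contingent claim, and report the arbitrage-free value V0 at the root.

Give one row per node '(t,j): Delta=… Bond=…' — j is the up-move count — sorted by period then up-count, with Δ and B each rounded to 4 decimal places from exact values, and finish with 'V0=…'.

Under the risk-neutral measure, an up-move has probability p* = (R−d)/(u−d) = 0.9143 and values discount at R = 1.16.
Terminal values V(1,·): V(1,0)=29.8300, V(1,1)=0.0000
  t=0,j=0: stock 114.0000 → up 135.6600 (V=0.0000), down 95.7600 (V=29.8300). Price 2.2042; hedge Δ=-0.7476, bond B=87.4328.
Self-financing check: at every node Δ·S+B equals the discounted successor values.

(0,0): Delta=-0.7476 Bond=87.4328
V0=2.2042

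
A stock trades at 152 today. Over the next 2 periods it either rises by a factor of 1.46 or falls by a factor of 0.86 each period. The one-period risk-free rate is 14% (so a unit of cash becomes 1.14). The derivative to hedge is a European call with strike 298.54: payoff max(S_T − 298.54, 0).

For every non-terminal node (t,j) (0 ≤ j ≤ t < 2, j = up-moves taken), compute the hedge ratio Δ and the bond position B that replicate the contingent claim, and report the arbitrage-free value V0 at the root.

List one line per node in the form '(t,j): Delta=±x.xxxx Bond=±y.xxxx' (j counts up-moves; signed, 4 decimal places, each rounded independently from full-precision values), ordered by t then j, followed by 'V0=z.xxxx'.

(0,0): Delta=0.1143 Bond=-13.1056
(1,0): Delta=0.0000 Bond=0.0000
(1,1): Delta=0.1912 Bond=-32.0151
V0=4.2669

No-arbitrage ⇒ martingale measure with p* = (R−d)/(u−d) = 0.4667.
Payoff layer (t=2): V(2,0)=0.0000, V(2,1)=0.0000, V(2,2)=25.4632
(1,0): S=130.7200. Δ = (V_up−V_dn)/(S_up−S_dn) = (0.0000−0.0000)/(190.8512−112.4192) = 0.0000. V = [p*·0.0000 + (1−p*)·0.0000]/1.14 = 0.0000. B = V − Δ·S = 0.0000.
(1,1): S=221.9200. Δ = (V_up−V_dn)/(S_up−S_dn) = (25.4632−0.0000)/(324.0032−190.8512) = 0.1912. V = [p*·25.4632 + (1−p*)·0.0000]/1.14 = 10.4235. B = V − Δ·S = -32.0151.
(0,0): S=152.0000. Δ = (V_up−V_dn)/(S_up−S_dn) = (10.4235−0.0000)/(221.9200−130.7200) = 0.1143. V = [p*·10.4235 + (1−p*)·0.0000]/1.14 = 4.2669. B = V − Δ·S = -13.1056.
Check: Δ(0,0)·S0 + B(0,0) = 4.2669 = V0.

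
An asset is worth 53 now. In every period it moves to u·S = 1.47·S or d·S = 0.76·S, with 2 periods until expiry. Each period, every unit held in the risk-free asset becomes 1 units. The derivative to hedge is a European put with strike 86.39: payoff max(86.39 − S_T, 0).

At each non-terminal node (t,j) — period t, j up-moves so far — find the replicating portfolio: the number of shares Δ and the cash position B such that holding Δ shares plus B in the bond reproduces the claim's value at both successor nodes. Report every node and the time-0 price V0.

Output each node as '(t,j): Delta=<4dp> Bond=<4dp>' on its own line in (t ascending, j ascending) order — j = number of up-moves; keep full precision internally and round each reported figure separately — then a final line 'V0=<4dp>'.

No-arbitrage ⇒ martingale measure with p* = (R−d)/(u−d) = 0.3380.
Payoff layer (t=2): V(2,0)=55.7772, V(2,1)=27.1784, V(2,2)=0.0000
  t=1,j=0: stock 40.2800 → up 59.2116 (V=27.1784), down 30.6128 (V=55.7772). Price 46.1100; hedge Δ=-1.0000, bond B=86.3900.
  t=1,j=1: stock 77.9100 → up 114.5277 (V=0.0000), down 59.2116 (V=27.1784). Price 17.9913; hedge Δ=-0.4913, bond B=56.2708.
  t=0,j=0: stock 53.0000 → up 77.9100 (V=17.9913), down 40.2800 (V=46.1100). Price 36.6051; hedge Δ=-0.7472, bond B=76.2089.
Check: Δ(0,0)·S0 + B(0,0) = 36.6051 = V0.

(0,0): Delta=-0.7472 Bond=76.2089
(1,0): Delta=-1.0000 Bond=86.3900
(1,1): Delta=-0.4913 Bond=56.2708
V0=36.6051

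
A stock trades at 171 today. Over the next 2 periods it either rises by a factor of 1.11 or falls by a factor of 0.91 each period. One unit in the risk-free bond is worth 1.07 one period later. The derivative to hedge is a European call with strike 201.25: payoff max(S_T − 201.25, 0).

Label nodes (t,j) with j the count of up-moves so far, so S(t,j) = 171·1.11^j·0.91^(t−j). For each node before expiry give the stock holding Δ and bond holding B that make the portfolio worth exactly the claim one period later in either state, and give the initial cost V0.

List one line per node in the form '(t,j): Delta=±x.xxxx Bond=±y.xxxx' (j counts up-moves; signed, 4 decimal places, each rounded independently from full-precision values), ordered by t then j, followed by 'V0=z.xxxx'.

Since d<R<u, set p* = (R−d)/(u−d) = 0.8000; price each node as the discounted p*-expectation of its children.
Terminal payoffs: V(2,0)=0.0000, V(2,1)=0.0000, V(2,2)=9.4391
(1,0): S=155.6100. Δ = (V_up−V_dn)/(S_up−S_dn) = (0.0000−0.0000)/(172.7271−141.6051) = 0.0000. V = [p*·0.0000 + (1−p*)·0.0000]/1.07 = 0.0000. B = V − Δ·S = 0.0000.
(1,1): S=189.8100. Δ = (V_up−V_dn)/(S_up−S_dn) = (9.4391−0.0000)/(210.6891−172.7271) = 0.2486. V = [p*·9.4391 + (1−p*)·0.0000]/1.07 = 7.0573. B = V − Δ·S = -40.1382.
(0,0): S=171.0000. Δ = (V_up−V_dn)/(S_up−S_dn) = (7.0573−0.0000)/(189.8100−155.6100) = 0.2064. V = [p*·7.0573 + (1−p*)·0.0000]/1.07 = 5.2765. B = V − Δ·S = -30.0099.
Check: Δ(0,0)·S0 + B(0,0) = 5.2765 = V0.

(0,0): Delta=0.2064 Bond=-30.0099
(1,0): Delta=0.0000 Bond=0.0000
(1,1): Delta=0.2486 Bond=-40.1382
V0=5.2765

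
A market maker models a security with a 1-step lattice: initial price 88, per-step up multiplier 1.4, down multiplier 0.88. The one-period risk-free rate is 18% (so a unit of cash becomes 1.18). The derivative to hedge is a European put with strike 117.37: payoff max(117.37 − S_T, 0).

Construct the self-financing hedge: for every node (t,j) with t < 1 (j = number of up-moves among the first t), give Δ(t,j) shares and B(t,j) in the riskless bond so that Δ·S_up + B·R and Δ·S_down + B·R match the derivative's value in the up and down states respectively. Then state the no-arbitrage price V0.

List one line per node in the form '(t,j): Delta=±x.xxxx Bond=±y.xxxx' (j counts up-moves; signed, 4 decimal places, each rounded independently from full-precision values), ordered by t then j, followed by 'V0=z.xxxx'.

Since d<R<u, set p* = (R−d)/(u−d) = 0.5769; price each node as the discounted p*-expectation of its children.
Terminal payoffs: V(1,0)=39.9300, V(1,1)=0.0000
(0,0): S=88.0000. Δ = (V_up−V_dn)/(S_up−S_dn) = (0.0000−39.9300)/(123.2000−77.4400) = -0.8726. V = [p*·0.0000 + (1−p*)·39.9300]/1.18 = 14.3165. B = V − Δ·S = 91.1050.
The time-0 hedge costs 14.3165, which is the no-arbitrage price.

(0,0): Delta=-0.8726 Bond=91.1050
V0=14.3165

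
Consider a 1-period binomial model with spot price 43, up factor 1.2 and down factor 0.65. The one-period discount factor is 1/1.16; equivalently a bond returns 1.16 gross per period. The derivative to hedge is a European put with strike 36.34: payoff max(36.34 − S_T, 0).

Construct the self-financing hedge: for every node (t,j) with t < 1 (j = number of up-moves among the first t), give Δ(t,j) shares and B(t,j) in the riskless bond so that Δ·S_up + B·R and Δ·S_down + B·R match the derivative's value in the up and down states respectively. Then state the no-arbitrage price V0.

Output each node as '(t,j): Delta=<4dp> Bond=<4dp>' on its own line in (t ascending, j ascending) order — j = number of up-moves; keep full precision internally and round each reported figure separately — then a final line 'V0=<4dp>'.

(0,0): Delta=-0.3548 Bond=15.7806
V0=0.5260

Since d<R<u, set p* = (R−d)/(u−d) = 0.9273; price each node as the discounted p*-expectation of its children.
Payoff layer (t=1): V(1,0)=8.3900, V(1,1)=0.0000
(0,0): S=43.0000. Δ = (V_up−V_dn)/(S_up−S_dn) = (0.0000−8.3900)/(51.6000−27.9500) = -0.3548. V = [p*·0.0000 + (1−p*)·8.3900]/1.16 = 0.5260. B = V − Δ·S = 15.7806.
Check: Δ(0,0)·S0 + B(0,0) = 0.5260 = V0.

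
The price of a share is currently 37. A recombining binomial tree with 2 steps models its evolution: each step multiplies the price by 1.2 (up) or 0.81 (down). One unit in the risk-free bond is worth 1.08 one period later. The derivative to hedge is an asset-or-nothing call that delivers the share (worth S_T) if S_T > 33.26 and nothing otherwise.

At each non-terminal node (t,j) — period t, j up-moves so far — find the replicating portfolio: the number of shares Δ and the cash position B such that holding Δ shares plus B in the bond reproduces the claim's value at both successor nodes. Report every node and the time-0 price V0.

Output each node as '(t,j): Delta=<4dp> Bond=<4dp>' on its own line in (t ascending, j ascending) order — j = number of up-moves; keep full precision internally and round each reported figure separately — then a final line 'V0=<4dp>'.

(0,0): Delta=1.4793 Bond=-19.7041
(1,0): Delta=3.0769 Bond=-69.1615
(1,1): Delta=1.0000 Bond=0.0000
V0=35.0296

Since d<R<u, set p* = (R−d)/(u−d) = 0.6923; price each node as the discounted p*-expectation of its children.
Terminal values V(2,·): V(2,0)=0.0000, V(2,1)=35.9640, V(2,2)=53.2800
Node (1,0) S=29.9700: V=(p*·35.9640+(1−p*)·0.0000)/1.08=23.0538; Δ=(35.9640−0.0000)/(35.9640−24.2757)=3.0769; B=V−Δ·S=-69.1615
Node (1,1) S=44.4000: V=(p*·53.2800+(1−p*)·35.9640)/1.08=44.4000; Δ=(53.2800−35.9640)/(53.2800−35.9640)=1.0000; B=V−Δ·S=0.0000
Node (0,0) S=37.0000: V=(p*·44.4000+(1−p*)·23.0538)/1.08=35.0296; Δ=(44.4000−23.0538)/(44.4000−29.9700)=1.4793; B=V−Δ·S=-19.7041
Root portfolio cost Δ·37+B reproduces V0=35.0296.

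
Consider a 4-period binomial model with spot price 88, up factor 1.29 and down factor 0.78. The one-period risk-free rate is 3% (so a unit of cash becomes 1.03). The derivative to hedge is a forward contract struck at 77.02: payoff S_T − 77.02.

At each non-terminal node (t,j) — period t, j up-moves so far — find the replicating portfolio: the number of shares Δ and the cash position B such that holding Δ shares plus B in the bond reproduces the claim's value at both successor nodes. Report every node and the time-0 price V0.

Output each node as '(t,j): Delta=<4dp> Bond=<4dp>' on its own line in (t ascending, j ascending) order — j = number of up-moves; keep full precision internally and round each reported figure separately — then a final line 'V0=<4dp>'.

(0,0): Delta=1.0000 Bond=-68.4313
(1,0): Delta=1.0000 Bond=-70.4842
(1,1): Delta=1.0000 Bond=-70.4842
(2,0): Delta=1.0000 Bond=-72.5987
(2,1): Delta=1.0000 Bond=-72.5987
(2,2): Delta=1.0000 Bond=-72.5987
(3,0): Delta=1.0000 Bond=-74.7767
(3,1): Delta=1.0000 Bond=-74.7767
(3,2): Delta=1.0000 Bond=-74.7767
(3,3): Delta=1.0000 Bond=-74.7767
V0=19.5687

The replicating-portfolio and risk-neutral prices coincide; use p* = (1.03−0.78)/(1.29−0.78) = 0.4902 for the latter.
Terminal values V(4,·): V(4,0)=-44.4468, V(4,1)=-23.1489, V(4,2)=12.0746, V(4,3)=70.3287, V(4,4)=166.6721
  t=3,j=0: stock 41.7606 → up 53.8711 (V=-23.1489), down 32.5732 (V=-44.4468). Price -33.0161; hedge Δ=1.0000, bond B=-74.7767.
  t=3,j=1: stock 69.0656 → up 89.0946 (V=12.0746), down 53.8711 (V=-23.1489). Price -5.7111; hedge Δ=1.0000, bond B=-74.7767.
  t=3,j=2: stock 114.2238 → up 147.3487 (V=70.3287), down 89.0946 (V=12.0746). Price 39.4471; hedge Δ=1.0000, bond B=-74.7767.
  t=3,j=3: stock 188.9086 → up 243.6921 (V=166.6721), down 147.3487 (V=70.3287). Price 114.1319; hedge Δ=1.0000, bond B=-74.7767.
  t=2,j=0: stock 53.5392 → up 69.0656 (V=-5.7111), down 41.7606 (V=-33.0161). Price -19.0595; hedge Δ=1.0000, bond B=-72.5987.
  t=2,j=1: stock 88.5456 → up 114.2238 (V=39.4471), down 69.0656 (V=-5.7111). Price 15.9469; hedge Δ=1.0000, bond B=-72.5987.
  t=2,j=2: stock 146.4408 → up 188.9086 (V=114.1319), down 114.2238 (V=39.4471). Price 73.8421; hedge Δ=1.0000, bond B=-72.5987.
  t=1,j=0: stock 68.6400 → up 88.5456 (V=15.9469), down 53.5392 (V=-19.0595). Price -1.8442; hedge Δ=1.0000, bond B=-70.4842.
  t=1,j=1: stock 113.5200 → up 146.4408 (V=73.8421), down 88.5456 (V=15.9469). Price 43.0358; hedge Δ=1.0000, bond B=-70.4842.
  t=0,j=0: stock 88.0000 → up 113.5200 (V=43.0358), down 68.6400 (V=-1.8442). Price 19.5687; hedge Δ=1.0000, bond B=-68.4313.
Each (Δ,B) replicates both successor values, so the strategy is self-financing and V0 is arbitrage-free.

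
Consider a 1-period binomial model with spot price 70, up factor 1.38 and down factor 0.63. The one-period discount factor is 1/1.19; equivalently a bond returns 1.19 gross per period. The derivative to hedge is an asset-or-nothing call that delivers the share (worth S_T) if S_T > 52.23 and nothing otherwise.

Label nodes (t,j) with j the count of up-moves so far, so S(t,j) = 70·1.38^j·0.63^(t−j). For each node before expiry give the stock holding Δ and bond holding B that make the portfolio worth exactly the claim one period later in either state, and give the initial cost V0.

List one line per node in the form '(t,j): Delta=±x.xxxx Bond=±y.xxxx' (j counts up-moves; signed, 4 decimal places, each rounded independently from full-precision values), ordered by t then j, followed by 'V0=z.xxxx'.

(0,0): Delta=1.8400 Bond=-68.1882
V0=60.6118

Since d<R<u, set p* = (R−d)/(u−d) = 0.7467; price each node as the discounted p*-expectation of its children.
Terminal values V(1,·): V(1,0)=0.0000, V(1,1)=96.6000
(0,0): S=70.0000. Δ = (V_up−V_dn)/(S_up−S_dn) = (96.6000−0.0000)/(96.6000−44.1000) = 1.8400. V = [p*·96.6000 + (1−p*)·0.0000]/1.19 = 60.6118. B = V − Δ·S = -68.1882.
The time-0 hedge costs 60.6118, which is the no-arbitrage price.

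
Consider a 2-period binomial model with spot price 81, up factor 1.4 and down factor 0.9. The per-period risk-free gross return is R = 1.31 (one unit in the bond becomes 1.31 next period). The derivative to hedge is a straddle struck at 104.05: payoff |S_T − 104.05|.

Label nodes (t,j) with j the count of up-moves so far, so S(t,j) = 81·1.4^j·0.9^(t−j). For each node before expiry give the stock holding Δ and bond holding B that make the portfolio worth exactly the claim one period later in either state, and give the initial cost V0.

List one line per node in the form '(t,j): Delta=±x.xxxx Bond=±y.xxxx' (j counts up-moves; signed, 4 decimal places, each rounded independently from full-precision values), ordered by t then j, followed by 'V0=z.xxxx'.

(0,0): Delta=0.6912 Bond=-33.4794
(1,0): Delta=-1.0000 Bond=79.4275
(1,1): Delta=0.9298 Bond=-70.9206
V0=22.5045

The replicating-portfolio and risk-neutral prices coincide; use p* = (1.31−0.9)/(1.4−0.9) = 0.8200 for the latter.
Payoff layer (t=2): V(2,0)=38.4400, V(2,1)=1.9900, V(2,2)=54.7100
Node (1,0) S=72.9000: V=(p*·1.9900+(1−p*)·38.4400)/1.31=6.5275; Δ=(1.9900−38.4400)/(102.0600−65.6100)=-1.0000; B=V−Δ·S=79.4275
Node (1,1) S=113.4000: V=(p*·54.7100+(1−p*)·1.9900)/1.31=34.5194; Δ=(54.7100−1.9900)/(158.7600−102.0600)=0.9298; B=V−Δ·S=-70.9206
Node (0,0) S=81.0000: V=(p*·34.5194+(1−p*)·6.5275)/1.31=22.5045; Δ=(34.5194−6.5275)/(113.4000−72.9000)=0.6912; B=V−Δ·S=-33.4794
Check: Δ(0,0)·S0 + B(0,0) = 22.5045 = V0.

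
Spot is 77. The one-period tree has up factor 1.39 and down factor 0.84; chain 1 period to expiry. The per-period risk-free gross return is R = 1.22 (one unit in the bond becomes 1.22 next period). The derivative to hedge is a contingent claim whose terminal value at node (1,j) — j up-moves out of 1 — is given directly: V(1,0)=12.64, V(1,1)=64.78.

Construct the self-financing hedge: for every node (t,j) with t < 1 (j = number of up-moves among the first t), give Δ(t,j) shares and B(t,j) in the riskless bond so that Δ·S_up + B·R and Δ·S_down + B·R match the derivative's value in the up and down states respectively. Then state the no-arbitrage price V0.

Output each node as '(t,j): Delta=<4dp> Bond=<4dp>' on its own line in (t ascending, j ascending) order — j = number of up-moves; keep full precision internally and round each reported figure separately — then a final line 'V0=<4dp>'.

The replicating-portfolio and risk-neutral prices coincide; use p* = (1.22−0.84)/(1.39−0.84) = 0.6909 for the latter.
At expiry t=1: V(1,0)=12.6400, V(1,1)=64.7800
(0,0): S=77.0000. Δ = (V_up−V_dn)/(S_up−S_dn) = (64.7800−12.6400)/(107.0300−64.6800) = 1.2312. V = [p*·64.7800 + (1−p*)·12.6400]/1.22 = 39.8885. B = V − Δ·S = -54.9115.
Each (Δ,B) replicates both successor values, so the strategy is self-financing and V0 is arbitrage-free.

(0,0): Delta=1.2312 Bond=-54.9115
V0=39.8885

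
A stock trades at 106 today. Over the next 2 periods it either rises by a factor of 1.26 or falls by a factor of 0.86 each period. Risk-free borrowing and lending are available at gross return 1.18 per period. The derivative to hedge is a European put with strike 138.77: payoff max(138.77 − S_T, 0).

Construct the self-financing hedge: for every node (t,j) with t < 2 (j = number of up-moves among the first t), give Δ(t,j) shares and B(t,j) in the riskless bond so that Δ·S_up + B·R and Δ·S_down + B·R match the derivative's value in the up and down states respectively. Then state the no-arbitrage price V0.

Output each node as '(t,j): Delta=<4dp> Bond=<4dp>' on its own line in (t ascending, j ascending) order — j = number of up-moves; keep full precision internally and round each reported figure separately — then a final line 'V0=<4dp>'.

(0,0): Delta=-0.5281 Bond=63.2025
(1,0): Delta=-1.0000 Bond=117.6017
(1,1): Delta=-0.4475 Bond=63.8233
V0=7.2289

The replicating-portfolio and risk-neutral prices coincide; use p* = (1.18−0.86)/(1.26−0.86) = 0.8000 for the latter.
Terminal payoffs: V(2,0)=60.3724, V(2,1)=23.9084, V(2,2)=0.0000
Node (1,0) S=91.1600: V=(p*·23.9084+(1−p*)·60.3724)/1.18=26.4417; Δ=(23.9084−60.3724)/(114.8616−78.3976)=-1.0000; B=V−Δ·S=117.6017
Node (1,1) S=133.5600: V=(p*·0.0000+(1−p*)·23.9084)/1.18=4.0523; Δ=(0.0000−23.9084)/(168.2856−114.8616)=-0.4475; B=V−Δ·S=63.8233
Node (0,0) S=106.0000: V=(p*·4.0523+(1−p*)·26.4417)/1.18=7.2289; Δ=(4.0523−26.4417)/(133.5600−91.1600)=-0.5281; B=V−Δ·S=63.2025
Root portfolio cost Δ·106+B reproduces V0=7.2289.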